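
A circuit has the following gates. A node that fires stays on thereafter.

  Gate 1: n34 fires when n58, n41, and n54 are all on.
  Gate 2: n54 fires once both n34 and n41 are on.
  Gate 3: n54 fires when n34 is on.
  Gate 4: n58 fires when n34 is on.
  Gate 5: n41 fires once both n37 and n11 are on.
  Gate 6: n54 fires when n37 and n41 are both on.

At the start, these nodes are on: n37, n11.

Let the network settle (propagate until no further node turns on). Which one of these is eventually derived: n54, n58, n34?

n54

n37 and n11 are on, so n41 fires (Gate 5).
n37 and n41 are on, so n54 fires (Gate 6).
n58 would need n34 (Gate 4), but n34 never turns on. n34 would need n58, n41, and n54 (Gate 1), but n58 never turns on.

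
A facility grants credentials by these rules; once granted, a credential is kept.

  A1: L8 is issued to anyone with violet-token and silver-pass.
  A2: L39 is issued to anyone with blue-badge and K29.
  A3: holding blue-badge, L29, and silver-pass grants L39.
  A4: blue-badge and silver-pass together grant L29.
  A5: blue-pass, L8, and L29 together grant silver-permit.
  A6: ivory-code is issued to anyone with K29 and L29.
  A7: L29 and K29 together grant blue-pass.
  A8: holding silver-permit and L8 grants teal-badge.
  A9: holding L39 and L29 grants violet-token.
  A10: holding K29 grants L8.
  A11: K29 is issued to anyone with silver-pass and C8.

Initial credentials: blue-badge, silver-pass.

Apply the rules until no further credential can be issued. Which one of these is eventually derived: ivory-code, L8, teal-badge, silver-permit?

L8

Holding blue-badge and silver-pass grants L29 (A4).
Holding blue-badge, L29, and silver-pass grants L39 (A3).
Holding L39 and L29 grants violet-token (A9).
Holding violet-token and silver-pass grants L8 (A1).
teal-badge would need silver-permit and L8 (A8), but silver-permit is never granted. silver-permit would need blue-pass, L8, and L29 (A5), but blue-pass is never granted. ivory-code would need K29 and L29 (A6), but K29 is never granted.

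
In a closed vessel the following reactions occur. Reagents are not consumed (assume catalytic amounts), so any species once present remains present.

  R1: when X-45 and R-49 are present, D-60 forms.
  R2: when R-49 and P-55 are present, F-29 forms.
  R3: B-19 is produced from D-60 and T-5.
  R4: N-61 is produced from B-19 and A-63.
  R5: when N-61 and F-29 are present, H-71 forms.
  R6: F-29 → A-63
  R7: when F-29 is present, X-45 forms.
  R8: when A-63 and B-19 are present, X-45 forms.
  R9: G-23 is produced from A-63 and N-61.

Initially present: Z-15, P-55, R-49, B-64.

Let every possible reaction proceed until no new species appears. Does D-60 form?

Yes

R-49 and P-55 present → F-29 forms (R2).
F-29 present → X-45 forms (R7).
X-45 and R-49 present → D-60 forms (R1).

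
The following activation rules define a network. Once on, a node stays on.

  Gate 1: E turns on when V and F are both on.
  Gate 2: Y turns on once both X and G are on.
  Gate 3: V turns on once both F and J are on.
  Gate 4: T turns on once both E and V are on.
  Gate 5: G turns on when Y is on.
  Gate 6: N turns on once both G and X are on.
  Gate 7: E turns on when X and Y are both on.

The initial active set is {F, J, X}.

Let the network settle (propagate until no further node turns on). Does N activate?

N would need G and X (Gate 6), but G never turns on.

No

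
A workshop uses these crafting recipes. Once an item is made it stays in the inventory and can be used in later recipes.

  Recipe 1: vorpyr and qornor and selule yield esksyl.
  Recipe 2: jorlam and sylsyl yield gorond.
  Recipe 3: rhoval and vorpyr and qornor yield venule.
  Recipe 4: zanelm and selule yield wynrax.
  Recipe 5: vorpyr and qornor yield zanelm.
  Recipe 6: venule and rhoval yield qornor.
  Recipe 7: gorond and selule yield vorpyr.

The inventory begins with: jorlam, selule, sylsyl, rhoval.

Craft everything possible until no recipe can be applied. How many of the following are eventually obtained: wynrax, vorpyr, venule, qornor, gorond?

2

jorlam and sylsyl → gorond (Recipe 2).
gorond and selule → vorpyr (Recipe 7).
wynrax would need zanelm and selule (Recipe 4), but zanelm is never obtained.
vorpyr: reached.
venule would need rhoval, vorpyr, and qornor (Recipe 3), but qornor is never obtained.
qornor would need venule and rhoval (Recipe 6), but venule is never obtained.
gorond: reached.
Reached: vorpyr and gorond — 2 of the 5.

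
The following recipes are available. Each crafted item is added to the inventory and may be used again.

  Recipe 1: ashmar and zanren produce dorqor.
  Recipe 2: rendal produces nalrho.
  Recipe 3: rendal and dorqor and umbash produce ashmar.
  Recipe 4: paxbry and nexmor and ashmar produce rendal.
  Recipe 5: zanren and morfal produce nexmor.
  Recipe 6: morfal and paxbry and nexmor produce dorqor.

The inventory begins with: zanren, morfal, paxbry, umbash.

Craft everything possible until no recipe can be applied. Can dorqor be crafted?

zanren and morfal → nexmor (Recipe 5).
morfal and paxbry and nexmor → dorqor (Recipe 6).

Yes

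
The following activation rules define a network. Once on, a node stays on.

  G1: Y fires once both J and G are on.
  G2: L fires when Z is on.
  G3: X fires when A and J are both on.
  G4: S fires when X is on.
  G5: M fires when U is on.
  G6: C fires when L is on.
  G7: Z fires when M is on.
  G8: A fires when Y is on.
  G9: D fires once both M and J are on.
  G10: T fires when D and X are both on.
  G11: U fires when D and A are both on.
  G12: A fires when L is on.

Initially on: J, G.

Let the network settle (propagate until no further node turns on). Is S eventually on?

Yes

G1: J and G on → Y on.
G8: Y on → A on.
A and J are on, so X fires (G3).
X is on, so S fires (G4).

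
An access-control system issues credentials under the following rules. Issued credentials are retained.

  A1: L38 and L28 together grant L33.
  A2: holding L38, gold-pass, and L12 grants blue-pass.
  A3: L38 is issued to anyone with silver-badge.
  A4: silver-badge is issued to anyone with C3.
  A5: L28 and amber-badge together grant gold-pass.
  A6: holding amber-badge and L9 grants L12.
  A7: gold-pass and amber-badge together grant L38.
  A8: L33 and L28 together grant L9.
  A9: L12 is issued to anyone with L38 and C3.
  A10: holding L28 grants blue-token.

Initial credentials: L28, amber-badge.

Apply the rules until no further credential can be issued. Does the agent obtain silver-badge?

silver-badge would need C3 (A4), but C3 is never granted.

No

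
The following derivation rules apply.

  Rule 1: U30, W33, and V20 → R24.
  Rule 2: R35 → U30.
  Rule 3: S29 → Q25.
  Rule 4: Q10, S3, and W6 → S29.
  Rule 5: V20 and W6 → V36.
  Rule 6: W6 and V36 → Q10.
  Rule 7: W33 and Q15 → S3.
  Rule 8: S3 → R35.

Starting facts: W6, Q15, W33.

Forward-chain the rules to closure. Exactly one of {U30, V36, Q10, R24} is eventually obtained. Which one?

W33 and Q15 hold, so S3 follows (Rule 7).
From S3, Rule 8 gives R35.
From R35, Rule 2 gives U30.
R24 would need U30, W33, and V20 (Rule 1), but V20 is never established. Q10 would need W6 and V36 (Rule 6), but V36 is never established. V36 would need V20 and W6 (Rule 5), but V20 is never established.

U30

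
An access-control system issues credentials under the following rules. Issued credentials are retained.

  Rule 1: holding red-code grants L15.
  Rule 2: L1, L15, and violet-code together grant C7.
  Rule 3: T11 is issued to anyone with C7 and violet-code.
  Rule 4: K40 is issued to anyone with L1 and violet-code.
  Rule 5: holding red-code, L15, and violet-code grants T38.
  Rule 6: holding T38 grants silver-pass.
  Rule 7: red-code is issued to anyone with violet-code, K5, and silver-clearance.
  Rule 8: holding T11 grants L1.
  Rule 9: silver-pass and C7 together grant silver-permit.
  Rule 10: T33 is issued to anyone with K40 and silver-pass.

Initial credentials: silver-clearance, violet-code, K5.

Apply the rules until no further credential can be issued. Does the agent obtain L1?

L1 would need T11 (Rule 8), but T11 is never granted.

No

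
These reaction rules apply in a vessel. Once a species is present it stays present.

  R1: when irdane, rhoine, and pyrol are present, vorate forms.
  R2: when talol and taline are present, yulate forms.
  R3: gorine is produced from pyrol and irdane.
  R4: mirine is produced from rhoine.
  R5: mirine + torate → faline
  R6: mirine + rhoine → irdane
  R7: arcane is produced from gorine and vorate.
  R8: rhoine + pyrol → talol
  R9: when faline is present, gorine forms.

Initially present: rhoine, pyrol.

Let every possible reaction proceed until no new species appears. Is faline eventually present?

No

faline would need mirine and torate (R5), but torate never forms.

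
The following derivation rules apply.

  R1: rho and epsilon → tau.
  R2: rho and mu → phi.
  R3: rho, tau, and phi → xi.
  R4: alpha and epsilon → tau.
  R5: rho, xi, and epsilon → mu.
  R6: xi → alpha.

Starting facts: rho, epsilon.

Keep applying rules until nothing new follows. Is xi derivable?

xi would need rho, tau, and phi (R3), but phi is never established.

No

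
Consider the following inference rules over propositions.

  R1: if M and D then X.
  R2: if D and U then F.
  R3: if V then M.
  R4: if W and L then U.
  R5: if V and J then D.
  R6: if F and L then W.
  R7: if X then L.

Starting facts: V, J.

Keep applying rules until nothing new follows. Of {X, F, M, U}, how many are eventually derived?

From V, R3 gives M.
From V and J, R5 gives D.
From M and D, R1 gives X.
X: reached.
F would need D and U (R2), but U is never established.
M: reached.
U would need W and L (R4), but W is never established.
Reached: X and M — 2 of the 4.

2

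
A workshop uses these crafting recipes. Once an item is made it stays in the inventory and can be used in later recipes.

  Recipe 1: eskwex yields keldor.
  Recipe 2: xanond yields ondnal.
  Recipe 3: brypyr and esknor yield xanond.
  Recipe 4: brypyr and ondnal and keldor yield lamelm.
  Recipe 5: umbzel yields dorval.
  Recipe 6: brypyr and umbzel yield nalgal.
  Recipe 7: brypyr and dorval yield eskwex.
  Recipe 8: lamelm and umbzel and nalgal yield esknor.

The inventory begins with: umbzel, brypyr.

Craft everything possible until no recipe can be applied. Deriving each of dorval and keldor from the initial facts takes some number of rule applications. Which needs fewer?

dorval: umbzel → dorval (Recipe 5). [1 rule application]
keldor: umbzel → dorval (Recipe 5). Using Recipe 7, brypyr and dorval make eskwex. Using Recipe 1, eskwex makes keldor. [3 rule applications]
dorval needs fewer.

dorval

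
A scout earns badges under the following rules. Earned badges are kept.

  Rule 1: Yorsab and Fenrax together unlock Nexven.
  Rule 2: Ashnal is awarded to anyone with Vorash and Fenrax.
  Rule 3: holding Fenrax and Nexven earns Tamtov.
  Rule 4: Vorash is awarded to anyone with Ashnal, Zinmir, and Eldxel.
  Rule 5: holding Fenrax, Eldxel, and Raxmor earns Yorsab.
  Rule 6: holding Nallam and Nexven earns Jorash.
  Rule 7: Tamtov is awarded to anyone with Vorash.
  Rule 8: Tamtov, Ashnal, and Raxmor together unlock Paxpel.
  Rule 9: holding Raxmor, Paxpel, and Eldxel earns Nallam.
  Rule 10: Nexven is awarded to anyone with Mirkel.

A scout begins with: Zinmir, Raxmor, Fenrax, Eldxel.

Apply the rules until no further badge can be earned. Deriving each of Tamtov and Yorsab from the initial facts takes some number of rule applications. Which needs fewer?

Yorsab

Yorsab: With Fenrax, Eldxel, and Raxmor, Yorsab is earned (Rule 5). [1 rule application]
Tamtov: With Fenrax, Eldxel, and Raxmor, Yorsab is earned (Rule 5). With Yorsab and Fenrax, Nexven is earned (Rule 1). With Fenrax and Nexven, Tamtov is earned (Rule 3). [3 rule applications]
Yorsab needs fewer.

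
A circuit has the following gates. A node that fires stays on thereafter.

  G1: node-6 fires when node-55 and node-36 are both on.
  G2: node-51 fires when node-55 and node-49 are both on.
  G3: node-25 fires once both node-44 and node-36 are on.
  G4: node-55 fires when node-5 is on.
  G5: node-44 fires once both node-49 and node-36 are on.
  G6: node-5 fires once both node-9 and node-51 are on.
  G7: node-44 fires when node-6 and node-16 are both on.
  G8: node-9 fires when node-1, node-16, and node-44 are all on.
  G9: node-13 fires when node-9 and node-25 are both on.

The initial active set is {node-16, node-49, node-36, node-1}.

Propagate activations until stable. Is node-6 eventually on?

node-6 would need node-55 and node-36 (G1), but node-55 never turns on.

No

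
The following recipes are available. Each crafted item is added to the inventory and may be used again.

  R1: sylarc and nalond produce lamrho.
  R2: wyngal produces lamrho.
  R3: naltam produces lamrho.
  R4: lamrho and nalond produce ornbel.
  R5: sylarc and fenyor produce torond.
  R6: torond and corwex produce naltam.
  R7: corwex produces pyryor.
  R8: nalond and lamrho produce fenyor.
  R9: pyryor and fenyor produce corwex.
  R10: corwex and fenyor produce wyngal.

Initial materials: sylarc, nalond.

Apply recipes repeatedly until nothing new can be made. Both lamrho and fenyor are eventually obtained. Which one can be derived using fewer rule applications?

lamrho: Using R1, sylarc and nalond make lamrho. [1 rule application]
fenyor: sylarc and nalond → lamrho (R1). Using R8, nalond and lamrho make fenyor. [2 rule applications]
lamrho needs fewer.

lamrho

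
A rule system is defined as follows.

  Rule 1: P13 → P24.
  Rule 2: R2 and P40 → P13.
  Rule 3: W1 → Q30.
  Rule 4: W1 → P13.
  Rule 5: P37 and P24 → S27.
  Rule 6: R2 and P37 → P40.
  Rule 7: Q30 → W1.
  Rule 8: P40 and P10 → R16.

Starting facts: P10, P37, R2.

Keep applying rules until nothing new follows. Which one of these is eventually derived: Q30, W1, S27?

From R2 and P37, Rule 6 gives P40.
R2 and P40 hold, so P13 follows (Rule 2).
From P13, Rule 1 gives P24.
P37 and P24 hold, so S27 follows (Rule 5).
W1 would need Q30 (Rule 7), but Q30 is never established. Q30 would need W1 (Rule 3), but W1 is never established.

S27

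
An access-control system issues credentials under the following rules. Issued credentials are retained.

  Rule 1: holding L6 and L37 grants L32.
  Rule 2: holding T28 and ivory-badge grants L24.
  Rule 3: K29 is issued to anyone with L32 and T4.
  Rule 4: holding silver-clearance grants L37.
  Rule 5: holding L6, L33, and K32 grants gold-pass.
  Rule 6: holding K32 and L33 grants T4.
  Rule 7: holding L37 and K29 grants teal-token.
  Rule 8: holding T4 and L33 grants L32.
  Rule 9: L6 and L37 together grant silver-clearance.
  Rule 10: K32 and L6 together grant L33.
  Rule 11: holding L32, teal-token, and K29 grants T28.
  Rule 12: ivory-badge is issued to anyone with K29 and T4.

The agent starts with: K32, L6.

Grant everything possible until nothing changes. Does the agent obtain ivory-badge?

Holding K32 and L6 grants L33 (Rule 10).
Holding K32 and L33 grants T4 (Rule 6).
Holding T4 and L33 grants L32 (Rule 8).
Holding L32 and T4 grants K29 (Rule 3).
Holding K29 and T4 grants ivory-badge (Rule 12).

Yes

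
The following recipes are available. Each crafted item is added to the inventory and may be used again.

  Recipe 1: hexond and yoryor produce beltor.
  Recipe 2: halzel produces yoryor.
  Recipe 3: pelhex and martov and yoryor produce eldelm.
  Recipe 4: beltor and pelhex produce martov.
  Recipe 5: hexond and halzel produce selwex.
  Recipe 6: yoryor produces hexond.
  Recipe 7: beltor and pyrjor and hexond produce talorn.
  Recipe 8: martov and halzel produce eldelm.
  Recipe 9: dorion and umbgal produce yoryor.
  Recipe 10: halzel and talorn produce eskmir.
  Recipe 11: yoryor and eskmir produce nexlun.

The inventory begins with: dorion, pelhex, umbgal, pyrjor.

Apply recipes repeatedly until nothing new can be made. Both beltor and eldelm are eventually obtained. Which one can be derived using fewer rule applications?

beltor: dorion and umbgal → yoryor (Recipe 9). Using Recipe 6, yoryor makes hexond. hexond and yoryor → beltor (Recipe 1). [3 rule applications]
eldelm: Using Recipe 9, dorion and umbgal make yoryor. Using Recipe 6, yoryor makes hexond. hexond and yoryor → beltor (Recipe 1). Using Recipe 4, beltor and pelhex make martov. pelhex and martov and yoryor → eldelm (Recipe 3). [5 rule applications]
beltor needs fewer.

beltor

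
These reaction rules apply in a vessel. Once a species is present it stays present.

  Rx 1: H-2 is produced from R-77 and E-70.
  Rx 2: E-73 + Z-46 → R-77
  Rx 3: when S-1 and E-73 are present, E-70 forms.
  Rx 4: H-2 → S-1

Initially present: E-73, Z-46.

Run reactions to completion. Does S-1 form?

S-1 would need H-2 (Rx 4), but H-2 never forms.

No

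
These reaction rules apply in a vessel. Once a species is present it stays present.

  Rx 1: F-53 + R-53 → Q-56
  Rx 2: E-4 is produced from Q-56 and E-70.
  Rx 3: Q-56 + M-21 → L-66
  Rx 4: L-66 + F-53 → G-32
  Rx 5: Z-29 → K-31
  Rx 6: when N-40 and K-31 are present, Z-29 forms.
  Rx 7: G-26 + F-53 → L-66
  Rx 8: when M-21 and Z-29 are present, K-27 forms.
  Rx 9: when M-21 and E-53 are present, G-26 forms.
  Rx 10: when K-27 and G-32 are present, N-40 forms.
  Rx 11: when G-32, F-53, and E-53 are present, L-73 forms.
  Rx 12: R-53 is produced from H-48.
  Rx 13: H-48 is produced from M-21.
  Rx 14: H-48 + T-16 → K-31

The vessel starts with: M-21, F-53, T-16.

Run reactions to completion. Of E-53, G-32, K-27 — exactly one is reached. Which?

M-21 present → H-48 forms (Rx 13).
H-48 present → R-53 forms (Rx 12).
F-53 and R-53 present → Q-56 forms (Rx 1).
Q-56 and M-21 present → L-66 forms (Rx 3).
L-66 and F-53 present → G-32 forms (Rx 4).
K-27 would need M-21 and Z-29 (Rx 8), but Z-29 never forms. No rule produces E-53, and it is not given.

G-32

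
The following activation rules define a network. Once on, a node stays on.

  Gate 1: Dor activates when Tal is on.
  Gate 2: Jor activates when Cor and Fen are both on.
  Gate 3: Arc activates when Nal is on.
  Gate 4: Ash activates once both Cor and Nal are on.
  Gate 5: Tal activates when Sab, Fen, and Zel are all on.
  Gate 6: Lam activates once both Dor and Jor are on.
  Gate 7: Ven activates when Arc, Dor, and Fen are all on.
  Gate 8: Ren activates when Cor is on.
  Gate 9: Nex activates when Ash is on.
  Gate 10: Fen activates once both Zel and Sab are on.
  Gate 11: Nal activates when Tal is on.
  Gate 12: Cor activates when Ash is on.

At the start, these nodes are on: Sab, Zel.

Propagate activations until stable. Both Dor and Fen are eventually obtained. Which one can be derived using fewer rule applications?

Fen: Gate 10: Zel and Sab on → Fen on. [1 rule application]
Dor: Zel and Sab are on, so Fen activates (Gate 10). Sab, Fen, and Zel are on, so Tal activates (Gate 5). Tal is on, so Dor activates (Gate 1). [3 rule applications]
Fen needs fewer.

Fen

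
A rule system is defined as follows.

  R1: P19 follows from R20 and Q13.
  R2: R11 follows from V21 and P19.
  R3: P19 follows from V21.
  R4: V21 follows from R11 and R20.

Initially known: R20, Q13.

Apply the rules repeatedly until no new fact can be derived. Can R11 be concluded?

R11 would need V21 and P19 (R2), but V21 is never established.

No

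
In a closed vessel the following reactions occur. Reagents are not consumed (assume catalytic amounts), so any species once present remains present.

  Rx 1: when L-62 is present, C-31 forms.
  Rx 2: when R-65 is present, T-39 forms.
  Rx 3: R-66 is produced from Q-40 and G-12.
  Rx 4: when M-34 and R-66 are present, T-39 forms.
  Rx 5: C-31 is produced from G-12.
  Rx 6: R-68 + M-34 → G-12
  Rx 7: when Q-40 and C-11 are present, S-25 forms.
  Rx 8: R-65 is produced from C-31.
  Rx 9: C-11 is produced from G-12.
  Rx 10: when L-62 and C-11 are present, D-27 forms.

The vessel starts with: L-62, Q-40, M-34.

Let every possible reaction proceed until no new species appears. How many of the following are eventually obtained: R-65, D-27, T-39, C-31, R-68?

L-62 present → C-31 forms (Rx 1).
C-31 present → R-65 forms (Rx 8).
R-65 present → T-39 forms (Rx 2).
R-65: reached.
D-27 would need L-62 and C-11 (Rx 10), but C-11 never forms.
T-39: reached.
C-31: reached.
No rule produces R-68, and it is not given.
Reached: R-65, T-39, and C-31 — 3 of the 5.

3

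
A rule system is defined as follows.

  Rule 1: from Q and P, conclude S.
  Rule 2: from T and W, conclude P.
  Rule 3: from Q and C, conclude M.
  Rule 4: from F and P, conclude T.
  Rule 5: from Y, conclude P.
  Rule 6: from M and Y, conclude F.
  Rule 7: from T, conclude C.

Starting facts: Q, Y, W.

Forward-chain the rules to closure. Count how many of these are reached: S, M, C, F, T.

1

From Y, Rule 5 gives P.
From Q and P, Rule 1 gives S.
S: reached.
M would need Q and C (Rule 3), but C is never established.
C would need T (Rule 7), but T is never established.
F would need M and Y (Rule 6), but M is never established.
T would need F and P (Rule 4), but F is never established.
Reached: S — 1 of the 5.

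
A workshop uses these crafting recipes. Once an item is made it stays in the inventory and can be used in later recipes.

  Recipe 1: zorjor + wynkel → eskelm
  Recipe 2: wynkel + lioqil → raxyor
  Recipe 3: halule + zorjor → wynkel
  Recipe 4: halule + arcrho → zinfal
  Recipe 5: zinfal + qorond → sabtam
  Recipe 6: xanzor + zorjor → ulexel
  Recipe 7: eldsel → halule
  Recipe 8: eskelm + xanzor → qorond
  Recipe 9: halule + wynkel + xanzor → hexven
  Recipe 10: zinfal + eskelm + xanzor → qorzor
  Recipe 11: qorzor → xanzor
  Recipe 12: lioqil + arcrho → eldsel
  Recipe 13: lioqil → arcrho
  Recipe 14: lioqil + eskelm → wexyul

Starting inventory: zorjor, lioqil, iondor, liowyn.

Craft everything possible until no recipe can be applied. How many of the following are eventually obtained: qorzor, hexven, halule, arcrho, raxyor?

Using Recipe 13, lioqil makes arcrho.
lioqil + arcrho → eldsel (Recipe 12).
eldsel → halule (Recipe 7).
Using Recipe 3, halule and zorjor make wynkel.
wynkel + lioqil → raxyor (Recipe 2).
qorzor would need zinfal, eskelm, and xanzor (Recipe 10), but xanzor is never obtained.
hexven would need halule, wynkel, and xanzor (Recipe 9), but xanzor is never obtained.
halule: reached.
arcrho: reached.
raxyor: reached.
Reached: halule, arcrho, and raxyor — 3 of the 5.

3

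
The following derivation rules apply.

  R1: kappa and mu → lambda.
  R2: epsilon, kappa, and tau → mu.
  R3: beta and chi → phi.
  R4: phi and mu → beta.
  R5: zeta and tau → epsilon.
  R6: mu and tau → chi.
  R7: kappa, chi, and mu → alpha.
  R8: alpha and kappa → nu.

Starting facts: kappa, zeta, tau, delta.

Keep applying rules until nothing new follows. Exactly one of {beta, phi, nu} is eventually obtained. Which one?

zeta and tau hold, so epsilon follows (R5).
From epsilon, kappa, and tau, R2 gives mu.
mu and tau hold, so chi follows (R6).
kappa, chi, and mu hold, so alpha follows (R7).
From alpha and kappa, R8 gives nu.
beta would need phi and mu (R4), but phi is never established. phi would need beta and chi (R3), but beta is never established.

nu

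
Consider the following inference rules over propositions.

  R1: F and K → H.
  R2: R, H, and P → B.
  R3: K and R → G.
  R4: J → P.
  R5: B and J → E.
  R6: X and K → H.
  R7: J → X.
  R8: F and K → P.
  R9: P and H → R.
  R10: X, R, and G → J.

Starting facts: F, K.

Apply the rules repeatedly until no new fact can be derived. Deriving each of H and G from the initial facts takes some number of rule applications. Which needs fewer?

H

H: F and K hold, so H follows (R1). [1 rule application]
G: From F and K, R8 gives P. F and K hold, so H follows (R1). P and H hold, so R follows (R9). K and R hold, so G follows (R3). [4 rule applications]
H needs fewer.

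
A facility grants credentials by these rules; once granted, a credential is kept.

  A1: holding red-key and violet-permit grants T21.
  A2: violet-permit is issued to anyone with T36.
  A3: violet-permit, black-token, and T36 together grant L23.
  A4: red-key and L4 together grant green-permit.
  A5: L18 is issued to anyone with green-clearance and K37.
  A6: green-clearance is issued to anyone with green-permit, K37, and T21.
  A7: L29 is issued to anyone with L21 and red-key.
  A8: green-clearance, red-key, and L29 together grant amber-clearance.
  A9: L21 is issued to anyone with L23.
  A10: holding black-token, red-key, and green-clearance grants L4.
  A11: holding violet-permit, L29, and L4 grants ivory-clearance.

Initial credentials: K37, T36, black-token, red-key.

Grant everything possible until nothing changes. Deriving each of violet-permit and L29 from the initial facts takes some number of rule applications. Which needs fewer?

violet-permit

violet-permit: Holding T36 grants violet-permit (A2). [1 rule application]
L29: Holding T36 grants violet-permit (A2). Holding violet-permit, black-token, and T36 grants L23 (A3). Holding L23 grants L21 (A9). Holding L21 and red-key grants L29 (A7). [4 rule applications]
violet-permit needs fewer.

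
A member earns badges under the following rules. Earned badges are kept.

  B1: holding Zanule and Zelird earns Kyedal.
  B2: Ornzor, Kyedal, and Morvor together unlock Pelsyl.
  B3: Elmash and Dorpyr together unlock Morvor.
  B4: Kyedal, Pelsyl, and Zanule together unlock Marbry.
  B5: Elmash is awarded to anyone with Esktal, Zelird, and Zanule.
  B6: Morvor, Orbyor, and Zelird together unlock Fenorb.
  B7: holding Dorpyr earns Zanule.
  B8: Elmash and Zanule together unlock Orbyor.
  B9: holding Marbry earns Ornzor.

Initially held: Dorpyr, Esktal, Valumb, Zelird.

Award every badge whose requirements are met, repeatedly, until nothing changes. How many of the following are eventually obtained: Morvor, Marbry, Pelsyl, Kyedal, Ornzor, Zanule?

With Dorpyr, Zanule is earned (B7).
With Esktal, Zelird, and Zanule, Elmash is earned (B5).
With Zanule and Zelird, Kyedal is earned (B1).
With Elmash and Dorpyr, Morvor is earned (B3).
Morvor: reached.
Marbry would need Kyedal, Pelsyl, and Zanule (B4), but Pelsyl is never earned.
Pelsyl would need Ornzor, Kyedal, and Morvor (B2), but Ornzor is never earned.
Kyedal: reached.
Ornzor would need Marbry (B9), but Marbry is never earned.
Zanule: reached.
Reached: Morvor, Kyedal, and Zanule — 3 of the 6.

3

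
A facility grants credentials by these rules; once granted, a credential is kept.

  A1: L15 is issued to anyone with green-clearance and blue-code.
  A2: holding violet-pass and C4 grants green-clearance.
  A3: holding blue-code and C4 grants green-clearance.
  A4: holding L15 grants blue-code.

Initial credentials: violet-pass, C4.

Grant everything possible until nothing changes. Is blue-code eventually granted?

No

blue-code would need L15 (A4), but L15 is never granted.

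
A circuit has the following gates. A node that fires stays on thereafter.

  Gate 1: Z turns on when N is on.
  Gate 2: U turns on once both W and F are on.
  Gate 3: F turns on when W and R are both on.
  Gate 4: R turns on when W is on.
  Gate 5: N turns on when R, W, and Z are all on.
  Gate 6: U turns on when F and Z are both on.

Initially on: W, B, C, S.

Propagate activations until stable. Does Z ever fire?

No

Z would need N (Gate 1), but N never turns on.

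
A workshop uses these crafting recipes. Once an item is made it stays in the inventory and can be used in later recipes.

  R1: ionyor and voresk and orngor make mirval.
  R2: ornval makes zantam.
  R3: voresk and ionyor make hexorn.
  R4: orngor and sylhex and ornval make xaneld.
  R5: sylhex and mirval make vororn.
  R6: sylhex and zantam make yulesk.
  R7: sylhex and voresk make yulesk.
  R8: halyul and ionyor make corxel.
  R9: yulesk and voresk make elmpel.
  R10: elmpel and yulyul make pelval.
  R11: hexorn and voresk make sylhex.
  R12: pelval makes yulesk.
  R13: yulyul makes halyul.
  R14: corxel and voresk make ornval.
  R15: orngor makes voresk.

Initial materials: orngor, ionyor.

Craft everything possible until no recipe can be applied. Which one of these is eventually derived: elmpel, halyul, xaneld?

elmpel

orngor → voresk (R15).
voresk and ionyor → hexorn (R3).
hexorn and voresk → sylhex (R11).
sylhex and voresk → yulesk (R7).
Using R9, yulesk and voresk make elmpel.
halyul would need yulyul (R13), but yulyul is never obtained. xaneld would need orngor, sylhex, and ornval (R4), but ornval is never obtained.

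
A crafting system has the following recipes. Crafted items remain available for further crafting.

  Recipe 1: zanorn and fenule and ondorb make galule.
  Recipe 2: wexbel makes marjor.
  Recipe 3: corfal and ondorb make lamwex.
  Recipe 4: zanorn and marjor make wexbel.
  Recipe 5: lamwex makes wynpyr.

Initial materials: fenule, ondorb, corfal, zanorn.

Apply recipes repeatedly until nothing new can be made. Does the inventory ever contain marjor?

marjor would need wexbel (Recipe 2), but wexbel is never obtained.

No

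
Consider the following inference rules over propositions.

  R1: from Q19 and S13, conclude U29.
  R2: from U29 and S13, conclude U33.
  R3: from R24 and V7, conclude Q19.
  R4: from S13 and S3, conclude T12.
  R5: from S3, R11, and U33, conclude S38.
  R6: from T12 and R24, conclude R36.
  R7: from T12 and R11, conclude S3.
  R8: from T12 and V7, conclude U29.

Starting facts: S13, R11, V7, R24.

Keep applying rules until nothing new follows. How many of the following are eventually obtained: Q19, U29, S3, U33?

R24 and V7 hold, so Q19 follows (R3).
From Q19 and S13, R1 gives U29.
From U29 and S13, R2 gives U33.
Q19: reached.
U29: reached.
S3 would need T12 and R11 (R7), but T12 is never established.
U33: reached.
Reached: Q19, U29, and U33 — 3 of the 4.

3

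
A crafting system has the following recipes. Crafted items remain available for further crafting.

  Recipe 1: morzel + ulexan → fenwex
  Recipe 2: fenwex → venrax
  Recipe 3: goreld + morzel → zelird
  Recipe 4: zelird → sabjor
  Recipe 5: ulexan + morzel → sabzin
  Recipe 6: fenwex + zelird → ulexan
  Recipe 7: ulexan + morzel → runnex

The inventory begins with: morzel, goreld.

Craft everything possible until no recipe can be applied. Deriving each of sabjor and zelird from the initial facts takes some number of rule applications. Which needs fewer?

zelird: Using Recipe 3, goreld and morzel make zelird. [1 rule application]
sabjor: goreld + morzel → zelird (Recipe 3). zelird → sabjor (Recipe 4). [2 rule applications]
zelird needs fewer.

zelird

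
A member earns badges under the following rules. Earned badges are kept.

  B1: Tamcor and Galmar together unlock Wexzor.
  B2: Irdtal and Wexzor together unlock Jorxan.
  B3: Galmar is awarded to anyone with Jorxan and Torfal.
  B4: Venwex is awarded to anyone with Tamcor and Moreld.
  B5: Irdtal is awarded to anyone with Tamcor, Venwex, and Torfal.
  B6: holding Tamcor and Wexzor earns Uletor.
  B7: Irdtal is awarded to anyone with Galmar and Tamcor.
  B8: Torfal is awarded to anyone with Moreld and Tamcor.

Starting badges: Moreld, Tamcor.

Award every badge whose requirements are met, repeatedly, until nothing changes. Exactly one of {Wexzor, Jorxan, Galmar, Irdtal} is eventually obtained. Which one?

With Moreld and Tamcor, Torfal is earned (B8).
With Tamcor and Moreld, Venwex is earned (B4).
With Tamcor, Venwex, and Torfal, Irdtal is earned (B5).
Wexzor would need Tamcor and Galmar (B1), but Galmar is never earned. Galmar would need Jorxan and Torfal (B3), but Jorxan is never earned. Jorxan would need Irdtal and Wexzor (B2), but Wexzor is never earned.

Irdtal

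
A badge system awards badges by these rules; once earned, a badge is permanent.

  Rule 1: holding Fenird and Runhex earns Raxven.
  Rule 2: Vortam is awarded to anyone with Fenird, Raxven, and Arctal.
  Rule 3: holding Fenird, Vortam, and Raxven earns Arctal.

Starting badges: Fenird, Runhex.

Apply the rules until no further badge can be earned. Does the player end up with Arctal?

Arctal would need Fenird, Vortam, and Raxven (Rule 3), but Vortam is never earned.

No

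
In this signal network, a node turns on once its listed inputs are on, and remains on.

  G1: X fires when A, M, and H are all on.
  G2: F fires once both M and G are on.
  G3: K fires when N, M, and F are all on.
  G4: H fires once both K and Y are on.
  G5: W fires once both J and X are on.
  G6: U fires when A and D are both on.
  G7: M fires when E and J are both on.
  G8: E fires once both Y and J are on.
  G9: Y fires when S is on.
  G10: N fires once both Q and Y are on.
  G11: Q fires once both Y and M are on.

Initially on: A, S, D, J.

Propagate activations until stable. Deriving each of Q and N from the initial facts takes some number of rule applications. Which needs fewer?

Q: S is on, so Y fires (G9). G8: Y and J on → E on. E and J are on, so M fires (G7). G11: Y and M on → Q on. [4 rule applications]
N: S is on, so Y fires (G9). Y and J are on, so E fires (G8). G7: E and J on → M on. G11: Y and M on → Q on. Q and Y are on, so N fires (G10). [5 rule applications]
Q needs fewer.

Q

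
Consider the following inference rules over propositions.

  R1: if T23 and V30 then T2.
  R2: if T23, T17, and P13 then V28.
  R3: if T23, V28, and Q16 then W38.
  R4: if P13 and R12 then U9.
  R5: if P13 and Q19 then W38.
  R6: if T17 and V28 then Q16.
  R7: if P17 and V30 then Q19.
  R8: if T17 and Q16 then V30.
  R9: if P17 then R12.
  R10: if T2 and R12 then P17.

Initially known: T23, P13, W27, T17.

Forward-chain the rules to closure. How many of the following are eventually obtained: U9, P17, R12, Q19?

0

U9 would need P13 and R12 (R4), but R12 is never established.
P17 would need T2 and R12 (R10), but R12 is never established.
R12 would need P17 (R9), but P17 is never established.
Q19 would need P17 and V30 (R7), but P17 is never established.
None of the 4 are reached.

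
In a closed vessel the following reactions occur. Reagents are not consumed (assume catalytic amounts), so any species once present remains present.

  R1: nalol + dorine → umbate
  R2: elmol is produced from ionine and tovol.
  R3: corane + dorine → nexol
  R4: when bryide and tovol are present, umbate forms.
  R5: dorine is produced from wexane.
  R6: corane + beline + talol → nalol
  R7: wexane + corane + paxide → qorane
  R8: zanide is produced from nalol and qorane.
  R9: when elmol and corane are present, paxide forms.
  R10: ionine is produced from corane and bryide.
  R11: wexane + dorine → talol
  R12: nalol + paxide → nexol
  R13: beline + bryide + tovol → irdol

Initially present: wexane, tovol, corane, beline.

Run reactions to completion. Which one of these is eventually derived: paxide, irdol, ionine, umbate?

wexane present → dorine forms (R5).
wexane and dorine present → talol forms (R11).
corane, beline, and talol present → nalol forms (R6).
nalol and dorine present → umbate forms (R1).
irdol would need beline, bryide, and tovol (R13), but bryide never forms. paxide would need elmol and corane (R9), but elmol never forms. ionine would need corane and bryide (R10), but bryide never forms.

umbate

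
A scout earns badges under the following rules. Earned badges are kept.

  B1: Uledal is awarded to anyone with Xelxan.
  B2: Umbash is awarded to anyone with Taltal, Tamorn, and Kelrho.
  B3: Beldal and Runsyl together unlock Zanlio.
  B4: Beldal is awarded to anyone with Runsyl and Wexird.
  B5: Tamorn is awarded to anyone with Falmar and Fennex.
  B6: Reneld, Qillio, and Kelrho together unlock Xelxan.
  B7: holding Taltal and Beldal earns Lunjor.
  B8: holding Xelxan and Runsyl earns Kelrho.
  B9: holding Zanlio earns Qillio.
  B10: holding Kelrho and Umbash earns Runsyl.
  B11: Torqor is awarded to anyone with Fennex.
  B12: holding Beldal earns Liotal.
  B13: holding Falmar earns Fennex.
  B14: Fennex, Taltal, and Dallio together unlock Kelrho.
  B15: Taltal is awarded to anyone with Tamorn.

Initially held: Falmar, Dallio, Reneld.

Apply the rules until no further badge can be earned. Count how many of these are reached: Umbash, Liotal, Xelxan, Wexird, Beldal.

With Falmar, Fennex is earned (B13).
With Falmar and Fennex, Tamorn is earned (B5).
With Tamorn, Taltal is earned (B15).
With Fennex, Taltal, and Dallio, Kelrho is earned (B14).
With Taltal, Tamorn, and Kelrho, Umbash is earned (B2).
Umbash: reached.
Liotal would need Beldal (B12), but Beldal is never earned.
Xelxan would need Reneld, Qillio, and Kelrho (B6), but Qillio is never earned.
No rule produces Wexird, and it is not given.
Beldal would need Runsyl and Wexird (B4), but Wexird is never earned.
Reached: Umbash — 1 of the 5.

1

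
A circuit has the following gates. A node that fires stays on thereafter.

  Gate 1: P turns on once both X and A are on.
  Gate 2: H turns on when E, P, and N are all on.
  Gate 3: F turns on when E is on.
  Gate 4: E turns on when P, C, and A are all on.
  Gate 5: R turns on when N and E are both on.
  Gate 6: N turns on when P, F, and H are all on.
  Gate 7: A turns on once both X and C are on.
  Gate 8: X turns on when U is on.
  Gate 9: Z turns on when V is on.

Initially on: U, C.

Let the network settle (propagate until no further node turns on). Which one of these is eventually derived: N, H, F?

Gate 8: U on → X on.
X and C are on, so A turns on (Gate 7).
X and A are on, so P turns on (Gate 1).
Gate 4: P, C, and A on → E on.
E is on, so F turns on (Gate 3).
H would need E, P, and N (Gate 2), but N never turns on. N would need P, F, and H (Gate 6), but H never turns on.

F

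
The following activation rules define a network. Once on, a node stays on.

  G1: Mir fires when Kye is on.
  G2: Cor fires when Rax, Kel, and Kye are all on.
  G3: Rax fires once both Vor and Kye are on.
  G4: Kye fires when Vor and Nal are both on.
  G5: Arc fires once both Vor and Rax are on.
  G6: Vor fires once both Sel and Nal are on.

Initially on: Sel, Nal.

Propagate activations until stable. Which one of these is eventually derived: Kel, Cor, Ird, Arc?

G6: Sel and Nal on → Vor on.
G4: Vor and Nal on → Kye on.
Vor and Kye are on, so Rax fires (G3).
Vor and Rax are on, so Arc fires (G5).
No rule produces Ird, and it is not given. Cor would need Rax, Kel, and Kye (G2), but Kel never turns on. No rule produces Kel, and it is not given.

Arc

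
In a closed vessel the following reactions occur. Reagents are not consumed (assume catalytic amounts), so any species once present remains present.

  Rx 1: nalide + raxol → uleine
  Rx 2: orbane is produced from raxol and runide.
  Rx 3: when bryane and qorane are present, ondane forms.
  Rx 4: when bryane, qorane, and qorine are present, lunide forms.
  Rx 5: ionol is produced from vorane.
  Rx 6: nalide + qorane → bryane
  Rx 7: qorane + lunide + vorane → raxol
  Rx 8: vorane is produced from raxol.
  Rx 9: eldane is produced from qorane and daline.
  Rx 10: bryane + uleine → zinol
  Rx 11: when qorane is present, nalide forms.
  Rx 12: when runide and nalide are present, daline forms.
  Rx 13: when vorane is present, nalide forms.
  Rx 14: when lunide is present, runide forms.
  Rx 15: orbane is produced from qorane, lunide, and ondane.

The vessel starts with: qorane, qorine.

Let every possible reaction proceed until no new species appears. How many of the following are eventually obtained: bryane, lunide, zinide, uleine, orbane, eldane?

qorane present → nalide forms (Rx 11).
nalide and qorane present → bryane forms (Rx 6).
bryane and qorane present → ondane forms (Rx 3).
bryane, qorane, and qorine present → lunide forms (Rx 4).
lunide present → runide forms (Rx 14).
qorane, lunide, and ondane present → orbane forms (Rx 15).
runide and nalide present → daline forms (Rx 12).
qorane and daline present → eldane forms (Rx 9).
bryane: reached.
lunide: reached.
No rule produces zinide, and it is not given.
uleine would need nalide and raxol (Rx 1), but raxol never forms.
orbane: reached.
eldane: reached.
Reached: bryane, lunide, orbane, and eldane — 4 of the 6.

4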